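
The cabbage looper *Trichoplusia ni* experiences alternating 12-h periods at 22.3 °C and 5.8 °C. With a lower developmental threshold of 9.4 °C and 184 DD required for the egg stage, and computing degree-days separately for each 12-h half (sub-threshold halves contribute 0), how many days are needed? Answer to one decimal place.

Day half: max(0, 22.3 − 9.4) × 0.5 = 12.9 × 0.5 = 6.45 DD.
Night half: max(0, 5.8 − 9.4) × 0.5 = 0.0 × 0.5 = 0.00 DD.
Per 24 h: 6.45 DD/day.
Duration = 184 / 6.45 = 28.527 ≈ 28.5 days.

28.5 days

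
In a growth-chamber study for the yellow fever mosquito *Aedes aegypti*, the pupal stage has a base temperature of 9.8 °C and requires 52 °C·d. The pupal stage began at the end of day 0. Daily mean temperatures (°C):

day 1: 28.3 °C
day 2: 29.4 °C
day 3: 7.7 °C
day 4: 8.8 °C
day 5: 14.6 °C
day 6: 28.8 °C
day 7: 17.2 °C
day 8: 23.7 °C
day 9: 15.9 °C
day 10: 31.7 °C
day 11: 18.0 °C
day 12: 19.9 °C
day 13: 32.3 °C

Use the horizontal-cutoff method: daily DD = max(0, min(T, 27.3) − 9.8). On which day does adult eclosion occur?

Daily DD above 9.8 °C (capped at 17.5): 17.5, 17.5, 0.0, 0.0, 4.8, 17.5, 7.4, 13.9, 6.1, 17.5, 8.2, 10.1, 17.5.
Cumulative: 17.5, 35.0, 35.0, 35.0, 39.8, 57.3, 64.7, 78.6, 84.7, 102.2, 110.4, 120.5, 138.0.
The total first reaches 52 DD on day 6.

day 6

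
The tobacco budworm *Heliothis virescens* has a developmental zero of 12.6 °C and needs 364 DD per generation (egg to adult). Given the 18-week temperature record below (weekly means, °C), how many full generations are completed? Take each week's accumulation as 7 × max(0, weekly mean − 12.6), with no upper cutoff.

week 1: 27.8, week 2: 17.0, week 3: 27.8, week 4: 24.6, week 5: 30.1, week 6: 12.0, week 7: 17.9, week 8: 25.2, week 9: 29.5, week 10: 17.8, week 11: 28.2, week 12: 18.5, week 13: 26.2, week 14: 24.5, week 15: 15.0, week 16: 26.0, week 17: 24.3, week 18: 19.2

Weekly DD (7 × max(0, T̄ − 12.6)): 106.4, 30.8, 106.4, 84.0, 122.5, 0.0, 37.1, 88.2, 118.3, 36.4, 109.2, 41.3, 95.2, 83.3, 16.8, 93.8, 81.9, 46.2.
Season total = 1297.8 DD.
Complete generations = ⌊1297.8 / 364⌋ = 3.

3 generations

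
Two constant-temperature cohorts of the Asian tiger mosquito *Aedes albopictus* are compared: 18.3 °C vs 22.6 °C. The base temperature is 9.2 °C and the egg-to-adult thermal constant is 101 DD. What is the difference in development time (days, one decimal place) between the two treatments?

3.6 days

At 18.3 °C: 101 / (18.3 − 9.2) = 101 / 9.1 = 11.099 d.
At 22.6 °C: 101 / (22.6 − 9.2) = 101 / 13.4 = 7.537 d.
Difference = |11.099 − 7.537| = 3.562 ≈ 3.6 days.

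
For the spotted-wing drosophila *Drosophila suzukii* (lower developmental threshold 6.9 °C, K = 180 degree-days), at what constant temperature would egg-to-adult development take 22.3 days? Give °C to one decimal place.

Required daily accumulation = 180 / 22.3 = 8.072 DD/day.
T = T_base + 8.072 = 6.9 + 8.072 = 14.972 ≈ 15.0 °C.

15.0 °C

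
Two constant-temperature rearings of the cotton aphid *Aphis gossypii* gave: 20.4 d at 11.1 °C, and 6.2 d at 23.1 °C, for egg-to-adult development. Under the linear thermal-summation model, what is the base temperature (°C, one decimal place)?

Linear rate model ⇒ the product D·(T − T_b) is constant across temperatures.
20.4·(11.1 − T_b) = 6.2·(23.1 − T_b)
T_b = (20.4·11.1 − 6.2·23.1) / (20.4 − 6.2) = 83.22 / 14.2 = 5.861 °C ≈ 5.9 °C.

5.9 °C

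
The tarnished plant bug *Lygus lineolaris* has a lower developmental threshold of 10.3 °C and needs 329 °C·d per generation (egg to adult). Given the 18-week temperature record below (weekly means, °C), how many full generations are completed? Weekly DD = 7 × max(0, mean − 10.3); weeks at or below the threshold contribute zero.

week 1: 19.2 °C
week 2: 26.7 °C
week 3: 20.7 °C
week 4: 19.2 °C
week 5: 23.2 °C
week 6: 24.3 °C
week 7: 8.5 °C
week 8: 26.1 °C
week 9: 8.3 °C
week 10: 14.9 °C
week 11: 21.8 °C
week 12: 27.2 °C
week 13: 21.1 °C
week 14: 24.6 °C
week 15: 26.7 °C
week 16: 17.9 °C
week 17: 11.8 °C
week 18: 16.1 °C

3 generations

Weekly DD (7 × max(0, T̄ − 10.3)): 62.3, 114.8, 72.8, 62.3, 90.3, 98.0, 0.0, 110.6, 0.0, 32.2, 80.5, 118.3, 75.6, 100.1, 114.8, 53.2, 10.5, 40.6.
Season total = 1236.9 DD.
Complete generations = ⌊1236.9 / 329⌋ = 3.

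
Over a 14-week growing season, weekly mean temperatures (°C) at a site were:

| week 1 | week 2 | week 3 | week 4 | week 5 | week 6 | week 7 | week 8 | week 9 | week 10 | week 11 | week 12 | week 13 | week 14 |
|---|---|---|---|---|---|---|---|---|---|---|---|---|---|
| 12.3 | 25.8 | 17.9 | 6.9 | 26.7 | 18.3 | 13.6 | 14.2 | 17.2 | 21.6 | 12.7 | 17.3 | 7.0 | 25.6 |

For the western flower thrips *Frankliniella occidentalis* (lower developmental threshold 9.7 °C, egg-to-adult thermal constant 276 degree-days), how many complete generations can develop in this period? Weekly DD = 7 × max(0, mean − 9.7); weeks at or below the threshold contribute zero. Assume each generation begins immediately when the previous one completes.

2 generations

Weekly DD (7 × max(0, T̄ − 9.7)): 18.2, 112.7, 57.4, 0.0, 119.0, 60.2, 27.3, 31.5, 52.5, 83.3, 21.0, 53.2, 0.0, 111.3.
Season total = 747.6 DD.
Complete generations = ⌊747.6 / 276⌋ = 2.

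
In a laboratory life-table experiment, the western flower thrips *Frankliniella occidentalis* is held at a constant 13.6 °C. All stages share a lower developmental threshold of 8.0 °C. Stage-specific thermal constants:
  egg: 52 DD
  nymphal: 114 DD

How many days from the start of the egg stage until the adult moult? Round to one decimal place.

29.6 days

Daily accumulation at 13.6 °C = 13.6 − 8.0 = 5.6 DD/day.
Total K = 52 + 114 = 166 DD.
Total duration = 166 / 5.6 = 29.643 ≈ 29.6 days.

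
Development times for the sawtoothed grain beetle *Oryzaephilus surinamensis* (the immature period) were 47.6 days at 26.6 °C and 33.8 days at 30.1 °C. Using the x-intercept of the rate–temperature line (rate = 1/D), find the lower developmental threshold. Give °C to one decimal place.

18.0 °C

Linear rate model ⇒ the product D·(T − T_b) is constant across temperatures.
47.6·(26.6 − T_b) = 33.8·(30.1 − T_b)
T_b = (47.6·26.6 − 33.8·30.1) / (47.6 − 33.8) = 248.78 / 13.8 = 18.028 °C ≈ 18.0 °C.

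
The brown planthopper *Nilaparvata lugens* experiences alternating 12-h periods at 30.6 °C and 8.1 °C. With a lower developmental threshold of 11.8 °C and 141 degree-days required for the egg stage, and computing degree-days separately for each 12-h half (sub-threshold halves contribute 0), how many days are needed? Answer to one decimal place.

Day half: max(0, 30.6 − 11.8) × 0.5 = 18.8 × 0.5 = 9.40 DD.
Night half: max(0, 8.1 − 11.8) × 0.5 = 0.0 × 0.5 = 0.00 DD.
Per 24 h: 9.40 DD/day.
Duration = 141 / 9.40 = 15.000 ≈ 15.0 days.

15.0 days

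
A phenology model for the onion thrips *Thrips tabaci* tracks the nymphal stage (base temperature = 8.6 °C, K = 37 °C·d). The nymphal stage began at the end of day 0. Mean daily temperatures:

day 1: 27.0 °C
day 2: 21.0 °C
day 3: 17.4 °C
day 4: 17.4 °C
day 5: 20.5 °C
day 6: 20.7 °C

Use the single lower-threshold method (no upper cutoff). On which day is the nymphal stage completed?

day 3

Daily DD above 8.6 °C: 18.4, 12.4, 8.8, 8.8, 11.9, 12.1.
Cumulative: 18.4, 30.8, 39.6, 48.4, 60.3, 72.4.
The total first reaches 37 DD on day 3.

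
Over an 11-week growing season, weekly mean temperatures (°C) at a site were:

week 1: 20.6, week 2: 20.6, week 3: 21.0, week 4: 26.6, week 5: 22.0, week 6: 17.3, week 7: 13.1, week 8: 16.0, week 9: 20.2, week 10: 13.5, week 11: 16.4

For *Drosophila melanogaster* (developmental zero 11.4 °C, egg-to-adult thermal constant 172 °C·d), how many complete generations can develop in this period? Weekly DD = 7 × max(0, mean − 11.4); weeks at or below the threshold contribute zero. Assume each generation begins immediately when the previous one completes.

3 generations

Weekly DD (7 × max(0, T̄ − 11.4)): 64.4, 64.4, 67.2, 106.4, 74.2, 41.3, 11.9, 32.2, 61.6, 14.7, 35.0.
Season total = 573.3 DD.
Complete generations = ⌊573.3 / 172⌋ = 3.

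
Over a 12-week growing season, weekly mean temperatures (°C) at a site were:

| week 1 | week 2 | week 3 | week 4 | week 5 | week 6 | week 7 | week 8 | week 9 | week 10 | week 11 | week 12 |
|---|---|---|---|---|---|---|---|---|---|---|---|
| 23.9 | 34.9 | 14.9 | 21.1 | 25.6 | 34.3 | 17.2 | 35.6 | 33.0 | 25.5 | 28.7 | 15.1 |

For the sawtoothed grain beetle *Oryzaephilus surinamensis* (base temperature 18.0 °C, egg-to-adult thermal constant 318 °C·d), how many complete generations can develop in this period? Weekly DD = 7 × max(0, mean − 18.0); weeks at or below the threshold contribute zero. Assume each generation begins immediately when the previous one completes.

Weekly DD (7 × max(0, T̄ − 18.0)): 41.3, 118.3, 0.0, 21.7, 53.2, 114.1, 0.0, 123.2, 105.0, 52.5, 74.9, 0.0.
Season total = 704.2 DD.
Complete generations = ⌊704.2 / 318⌋ = 2.

2 generations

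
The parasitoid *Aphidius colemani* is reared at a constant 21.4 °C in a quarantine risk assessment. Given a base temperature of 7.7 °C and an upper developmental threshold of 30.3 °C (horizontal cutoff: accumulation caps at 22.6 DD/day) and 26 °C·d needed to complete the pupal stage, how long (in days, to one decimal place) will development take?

1.9 days

Daily accumulation = 21.4 − 7.7 = 13.7 DD/day.
Duration = 26 / 13.7 = 1.898 ≈ 1.9 days.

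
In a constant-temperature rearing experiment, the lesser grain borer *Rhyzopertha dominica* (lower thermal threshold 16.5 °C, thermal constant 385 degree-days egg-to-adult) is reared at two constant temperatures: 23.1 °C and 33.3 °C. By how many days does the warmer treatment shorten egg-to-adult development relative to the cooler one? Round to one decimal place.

35.4 days

At 23.1 °C: 385 / (23.1 − 16.5) = 385 / 6.6 = 58.333 d.
At 33.3 °C: 385 / (33.3 − 16.5) = 385 / 16.8 = 22.917 d.
Difference = |58.333 − 22.917| = 35.417 ≈ 35.4 days.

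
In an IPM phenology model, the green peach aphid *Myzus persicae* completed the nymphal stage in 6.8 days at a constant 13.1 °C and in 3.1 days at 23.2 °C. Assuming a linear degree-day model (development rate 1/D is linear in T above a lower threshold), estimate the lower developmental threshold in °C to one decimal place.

4.6 °C

Equal thermal constants: D₁(T₁ − T_b) = D₂(T₂ − T_b).
6.8·(13.1 − T_b) = 3.1·(23.2 − T_b)
T_b = (6.8·13.1 − 3.1·23.2) / (6.8 − 3.1) = 17.16 / 3.7 = 4.638 °C ≈ 4.6 °C.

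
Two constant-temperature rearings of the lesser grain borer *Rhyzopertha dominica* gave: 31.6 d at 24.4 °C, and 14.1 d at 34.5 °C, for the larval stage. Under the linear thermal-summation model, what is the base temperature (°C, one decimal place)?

Under the model K = D·(T − T_b), so D₁·(T₁ − T_b) = D₂·(T₂ − T_b).
31.6·(24.4 − T_b) = 14.1·(34.5 − T_b)
T_b = (31.6·24.4 − 14.1·34.5) / (31.6 − 14.1) = 284.59 / 17.5 = 16.262 °C ≈ 16.3 °C.

16.3 °C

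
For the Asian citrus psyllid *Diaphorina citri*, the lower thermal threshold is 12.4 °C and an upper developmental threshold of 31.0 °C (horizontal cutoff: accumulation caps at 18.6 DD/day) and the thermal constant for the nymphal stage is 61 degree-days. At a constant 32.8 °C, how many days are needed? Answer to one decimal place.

Temperature 32.8 °C exceeds the upper threshold, so daily accumulation caps at 31.0 − 12.4 = 18.6 DD/day.
Duration = 61 / 18.6 = 3.280 ≈ 3.3 days.

3.3 days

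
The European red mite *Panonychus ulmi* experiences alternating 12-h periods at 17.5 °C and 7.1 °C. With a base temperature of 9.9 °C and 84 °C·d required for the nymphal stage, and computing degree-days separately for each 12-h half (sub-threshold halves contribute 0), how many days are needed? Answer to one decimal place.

Day half: max(0, 17.5 − 9.9) × 0.5 = 7.6 × 0.5 = 3.80 DD.
Night half: max(0, 7.1 − 9.9) × 0.5 = 0.0 × 0.5 = 0.00 DD.
Per 24 h: 3.80 DD/day.
Duration = 84 / 3.80 = 22.105 ≈ 22.1 days.

22.1 days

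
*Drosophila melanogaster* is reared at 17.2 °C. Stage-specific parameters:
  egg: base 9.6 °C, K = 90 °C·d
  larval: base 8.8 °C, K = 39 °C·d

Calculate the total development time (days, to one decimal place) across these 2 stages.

16.5 days

egg: 90 / (17.2 − 9.6) = 90 / 7.6 = 11.842 d.
larval: 39 / (17.2 − 8.8) = 39 / 8.4 = 4.643 d.
Sum = 16.485 ≈ 16.5 days.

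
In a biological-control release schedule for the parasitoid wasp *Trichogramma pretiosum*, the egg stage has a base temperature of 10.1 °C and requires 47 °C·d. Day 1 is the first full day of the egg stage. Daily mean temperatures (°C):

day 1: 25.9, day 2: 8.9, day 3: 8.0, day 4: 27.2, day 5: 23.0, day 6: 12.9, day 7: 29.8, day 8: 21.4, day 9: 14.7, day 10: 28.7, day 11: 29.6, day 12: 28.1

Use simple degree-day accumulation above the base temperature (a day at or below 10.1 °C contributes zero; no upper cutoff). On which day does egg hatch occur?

Daily DD above 10.1 °C: 15.8, 0.0, 0.0, 17.1, 12.9, 2.8, 19.7, 11.3, 4.6, 18.6, 19.5, 18.0.
Cumulative: 15.8, 15.8, 15.8, 32.9, 45.8, 48.6, 68.3, 79.6, 84.2, 102.8, 122.3, 140.3.
The total first reaches 47 DD on day 6.

day 6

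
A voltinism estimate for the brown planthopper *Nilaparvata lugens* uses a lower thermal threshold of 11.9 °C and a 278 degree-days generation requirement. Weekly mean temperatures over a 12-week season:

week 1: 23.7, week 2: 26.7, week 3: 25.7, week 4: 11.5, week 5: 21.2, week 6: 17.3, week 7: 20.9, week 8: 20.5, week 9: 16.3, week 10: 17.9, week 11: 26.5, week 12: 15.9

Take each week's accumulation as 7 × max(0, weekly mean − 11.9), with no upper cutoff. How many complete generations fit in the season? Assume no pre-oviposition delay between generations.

Weekly DD (7 × max(0, T̄ − 11.9)): 82.6, 103.6, 96.6, 0.0, 65.1, 37.8, 63.0, 60.2, 30.8, 42.0, 102.2, 28.0.
Season total = 711.9 DD.
Complete generations = ⌊711.9 / 278⌋ = 2.

2 generations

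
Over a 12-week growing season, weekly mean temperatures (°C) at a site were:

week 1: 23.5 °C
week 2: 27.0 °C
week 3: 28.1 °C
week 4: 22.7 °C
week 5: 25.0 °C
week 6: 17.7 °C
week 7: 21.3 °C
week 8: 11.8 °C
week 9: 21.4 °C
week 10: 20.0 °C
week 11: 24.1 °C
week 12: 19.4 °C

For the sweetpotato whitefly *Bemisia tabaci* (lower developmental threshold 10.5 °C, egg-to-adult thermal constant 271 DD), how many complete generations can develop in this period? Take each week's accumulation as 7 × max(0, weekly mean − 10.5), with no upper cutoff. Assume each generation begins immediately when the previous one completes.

3 generations

Weekly DD (7 × max(0, T̄ − 10.5)): 91.0, 115.5, 123.2, 85.4, 101.5, 50.4, 75.6, 9.1, 76.3, 66.5, 95.2, 62.3.
Season total = 952.0 DD.
Complete generations = ⌊952.0 / 271⌋ = 3.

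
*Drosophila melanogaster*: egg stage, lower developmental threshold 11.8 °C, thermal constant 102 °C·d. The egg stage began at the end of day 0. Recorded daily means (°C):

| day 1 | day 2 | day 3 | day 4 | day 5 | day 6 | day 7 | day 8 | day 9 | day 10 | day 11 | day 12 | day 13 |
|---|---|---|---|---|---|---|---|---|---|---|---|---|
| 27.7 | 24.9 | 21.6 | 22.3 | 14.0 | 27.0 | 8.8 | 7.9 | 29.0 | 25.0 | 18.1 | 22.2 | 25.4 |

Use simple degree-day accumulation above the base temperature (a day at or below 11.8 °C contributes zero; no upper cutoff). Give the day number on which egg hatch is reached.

day 11

Daily DD above 11.8 °C: 15.9, 13.1, 9.8, 10.5, 2.2, 15.2, 0.0, 0.0, 17.2, 13.2, 6.3, 10.4, 13.6.
Cumulative: 15.9, 29.0, 38.8, 49.3, 51.5, 66.7, 66.7, 66.7, 83.9, 97.1, 103.4, 113.8, 127.4.
The total first reaches 102 DD on day 11.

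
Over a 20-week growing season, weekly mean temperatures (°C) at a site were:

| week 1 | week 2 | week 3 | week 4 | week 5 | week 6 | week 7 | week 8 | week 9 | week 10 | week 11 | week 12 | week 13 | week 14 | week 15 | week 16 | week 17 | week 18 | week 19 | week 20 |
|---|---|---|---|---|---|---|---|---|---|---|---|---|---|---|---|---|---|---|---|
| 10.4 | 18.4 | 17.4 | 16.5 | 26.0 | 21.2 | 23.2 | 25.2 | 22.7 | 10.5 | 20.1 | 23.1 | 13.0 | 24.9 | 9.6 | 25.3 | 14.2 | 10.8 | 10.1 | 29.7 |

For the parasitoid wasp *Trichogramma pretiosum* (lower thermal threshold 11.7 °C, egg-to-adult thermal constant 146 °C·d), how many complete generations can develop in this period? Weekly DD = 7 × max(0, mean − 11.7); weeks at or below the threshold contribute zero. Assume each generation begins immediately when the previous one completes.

6 generations

Weekly DD (7 × max(0, T̄ − 11.7)): 0.0, 46.9, 39.9, 33.6, 100.1, 66.5, 80.5, 94.5, 77.0, 0.0, 58.8, 79.8, 9.1, 92.4, 0.0, 95.2, 17.5, 0.0, 0.0, 126.0.
Season total = 1017.8 DD.
Complete generations = ⌊1017.8 / 146⌋ = 6.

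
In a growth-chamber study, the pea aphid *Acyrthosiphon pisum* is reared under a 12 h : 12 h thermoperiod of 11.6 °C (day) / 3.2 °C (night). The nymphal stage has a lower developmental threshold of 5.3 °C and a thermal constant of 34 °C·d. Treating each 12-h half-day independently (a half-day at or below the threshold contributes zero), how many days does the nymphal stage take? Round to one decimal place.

10.8 days

Day half: max(0, 11.6 − 5.3) × 0.5 = 6.3 × 0.5 = 3.15 DD.
Night half: max(0, 3.2 − 5.3) × 0.5 = 0.0 × 0.5 = 0.00 DD.
Per 24 h: 3.15 DD/day.
Duration = 34 / 3.15 = 10.794 ≈ 10.8 days.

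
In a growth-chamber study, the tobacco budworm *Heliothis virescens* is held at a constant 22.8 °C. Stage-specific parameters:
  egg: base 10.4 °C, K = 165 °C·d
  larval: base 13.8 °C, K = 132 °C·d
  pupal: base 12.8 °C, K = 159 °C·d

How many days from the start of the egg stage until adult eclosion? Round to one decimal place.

43.9 days

egg: 165 / (22.8 − 10.4) = 165 / 12.4 = 13.306 d.
larval: 132 / (22.8 − 13.8) = 132 / 9.0 = 14.667 d.
pupal: 159 / (22.8 − 12.8) = 159 / 10.0 = 15.900 d.
Sum = 43.873 ≈ 43.9 days.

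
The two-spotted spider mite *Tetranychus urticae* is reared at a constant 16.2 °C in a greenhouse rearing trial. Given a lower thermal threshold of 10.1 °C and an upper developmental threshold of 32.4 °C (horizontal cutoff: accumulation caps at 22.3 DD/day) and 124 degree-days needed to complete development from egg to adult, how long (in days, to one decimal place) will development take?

20.3 days

Daily accumulation = 16.2 − 10.1 = 6.1 DD/day.
Duration = 124 / 6.1 = 20.328 ≈ 20.3 days.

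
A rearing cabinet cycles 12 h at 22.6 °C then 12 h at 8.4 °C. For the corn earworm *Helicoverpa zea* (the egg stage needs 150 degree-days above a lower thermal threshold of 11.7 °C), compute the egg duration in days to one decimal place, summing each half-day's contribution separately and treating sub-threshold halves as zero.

Day half: max(0, 22.6 − 11.7) × 0.5 = 10.9 × 0.5 = 5.45 DD.
Night half: max(0, 8.4 − 11.7) × 0.5 = 0.0 × 0.5 = 0.00 DD.
Per 24 h: 5.45 DD/day.
Duration = 150 / 5.45 = 27.523 ≈ 27.5 days.

27.5 days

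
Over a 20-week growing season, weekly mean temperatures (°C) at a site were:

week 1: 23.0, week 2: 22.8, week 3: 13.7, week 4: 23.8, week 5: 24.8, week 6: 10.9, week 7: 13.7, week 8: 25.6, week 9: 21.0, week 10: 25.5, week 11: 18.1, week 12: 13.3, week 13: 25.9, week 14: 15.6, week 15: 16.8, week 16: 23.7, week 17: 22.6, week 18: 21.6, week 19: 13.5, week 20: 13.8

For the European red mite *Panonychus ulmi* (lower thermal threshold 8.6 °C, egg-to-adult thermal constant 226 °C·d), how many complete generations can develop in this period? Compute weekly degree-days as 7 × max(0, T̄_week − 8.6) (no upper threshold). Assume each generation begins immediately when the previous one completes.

Weekly DD (7 × max(0, T̄ − 8.6)): 100.8, 99.4, 35.7, 106.4, 113.4, 16.1, 35.7, 119.0, 86.8, 118.3, 66.5, 32.9, 121.1, 49.0, 57.4, 105.7, 98.0, 91.0, 34.3, 36.4.
Season total = 1523.9 DD.
Complete generations = ⌊1523.9 / 226⌋ = 6.

6 generations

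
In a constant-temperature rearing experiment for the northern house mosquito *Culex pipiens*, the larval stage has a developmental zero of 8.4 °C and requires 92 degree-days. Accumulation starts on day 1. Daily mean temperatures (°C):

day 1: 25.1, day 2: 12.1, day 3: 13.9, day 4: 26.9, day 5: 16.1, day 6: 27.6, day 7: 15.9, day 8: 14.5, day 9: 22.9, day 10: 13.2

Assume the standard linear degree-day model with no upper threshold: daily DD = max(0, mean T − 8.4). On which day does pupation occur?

Daily DD above 8.4 °C: 16.7, 3.7, 5.5, 18.5, 7.7, 19.2, 7.5, 6.1, 14.5, 4.8.
Cumulative: 16.7, 20.4, 25.9, 44.4, 52.1, 71.3, 78.8, 84.9, 99.4, 104.2.
The total first reaches 92 DD on day 9.

day 9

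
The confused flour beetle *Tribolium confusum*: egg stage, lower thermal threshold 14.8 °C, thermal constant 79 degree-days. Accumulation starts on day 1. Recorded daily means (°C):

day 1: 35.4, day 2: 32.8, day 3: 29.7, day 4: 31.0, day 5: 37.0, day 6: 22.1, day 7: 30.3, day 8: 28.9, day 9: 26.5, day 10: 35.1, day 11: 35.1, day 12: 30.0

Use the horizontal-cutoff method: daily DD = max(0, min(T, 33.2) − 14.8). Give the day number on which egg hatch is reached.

Daily DD above 14.8 °C (capped at 18.4): 18.4, 18.0, 14.9, 16.2, 18.4, 7.3, 15.5, 14.1, 11.7, 18.4, 18.4, 15.2.
Cumulative: 18.4, 36.4, 51.3, 67.5, 85.9, 93.2, 108.7, 122.8, 134.5, 152.9, 171.3, 186.5.
The total first reaches 79 DD on day 5.

day 5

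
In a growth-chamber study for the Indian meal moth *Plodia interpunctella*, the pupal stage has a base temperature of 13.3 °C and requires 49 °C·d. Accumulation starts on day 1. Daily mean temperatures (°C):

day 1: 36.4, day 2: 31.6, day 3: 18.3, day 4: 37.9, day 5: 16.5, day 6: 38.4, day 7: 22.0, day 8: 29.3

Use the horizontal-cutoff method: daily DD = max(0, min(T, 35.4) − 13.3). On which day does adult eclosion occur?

day 4

Daily DD above 13.3 °C (capped at 22.1): 22.1, 18.3, 5.0, 22.1, 3.2, 22.1, 8.7, 16.0.
Cumulative: 22.1, 40.4, 45.4, 67.5, 70.7, 92.8, 101.5, 117.5.
The total first reaches 49 DD on day 4.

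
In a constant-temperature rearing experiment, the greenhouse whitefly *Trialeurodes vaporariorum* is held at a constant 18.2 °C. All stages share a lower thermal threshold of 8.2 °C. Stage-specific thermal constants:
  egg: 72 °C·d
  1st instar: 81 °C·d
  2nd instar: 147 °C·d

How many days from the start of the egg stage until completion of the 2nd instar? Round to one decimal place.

30.0 days

Daily accumulation at 18.2 °C = 18.2 − 8.2 = 10.0 DD/day.
Total K = 72 + 81 + 147 = 300 DD.
Total duration = 300 / 10.0 = 30.000 ≈ 30.0 days.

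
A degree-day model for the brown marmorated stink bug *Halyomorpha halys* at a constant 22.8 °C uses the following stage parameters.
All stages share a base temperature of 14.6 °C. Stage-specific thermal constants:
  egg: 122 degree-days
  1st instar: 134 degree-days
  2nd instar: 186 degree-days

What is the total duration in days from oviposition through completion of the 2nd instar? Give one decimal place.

Daily accumulation at 22.8 °C = 22.8 − 14.6 = 8.2 DD/day.
Total K = 122 + 134 + 186 = 442 DD.
Total duration = 442 / 8.2 = 53.902 ≈ 53.9 days.

53.9 days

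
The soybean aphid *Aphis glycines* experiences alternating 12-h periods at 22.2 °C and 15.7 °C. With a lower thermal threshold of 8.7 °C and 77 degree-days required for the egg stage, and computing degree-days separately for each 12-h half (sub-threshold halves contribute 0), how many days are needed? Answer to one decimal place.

7.5 days

Day half: max(0, 22.2 − 8.7) × 0.5 = 13.5 × 0.5 = 6.75 DD.
Night half: max(0, 15.7 − 8.7) × 0.5 = 7.0 × 0.5 = 3.50 DD.
Per 24 h: 10.25 DD/day.
Duration = 77 / 10.25 = 7.512 ≈ 7.5 days.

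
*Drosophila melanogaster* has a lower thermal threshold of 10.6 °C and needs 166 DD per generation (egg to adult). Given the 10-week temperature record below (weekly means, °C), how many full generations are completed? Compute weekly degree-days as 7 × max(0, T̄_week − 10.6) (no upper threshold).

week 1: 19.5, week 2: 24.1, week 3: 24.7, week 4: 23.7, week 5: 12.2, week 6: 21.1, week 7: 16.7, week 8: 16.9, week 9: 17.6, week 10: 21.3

3 generations

Weekly DD (7 × max(0, T̄ − 10.6)): 62.3, 94.5, 98.7, 91.7, 11.2, 73.5, 42.7, 44.1, 49.0, 74.9.
Season total = 642.6 DD.
Complete generations = ⌊642.6 / 166⌋ = 3.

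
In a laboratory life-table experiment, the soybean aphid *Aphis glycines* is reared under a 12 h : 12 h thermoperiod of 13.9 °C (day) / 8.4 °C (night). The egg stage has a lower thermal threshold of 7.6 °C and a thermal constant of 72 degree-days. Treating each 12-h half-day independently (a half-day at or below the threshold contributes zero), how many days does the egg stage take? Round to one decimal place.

Day half: max(0, 13.9 − 7.6) × 0.5 = 6.3 × 0.5 = 3.15 DD.
Night half: max(0, 8.4 − 7.6) × 0.5 = 0.8 × 0.5 = 0.40 DD.
Per 24 h: 3.55 DD/day.
Duration = 72 / 3.55 = 20.282 ≈ 20.3 days.

20.3 days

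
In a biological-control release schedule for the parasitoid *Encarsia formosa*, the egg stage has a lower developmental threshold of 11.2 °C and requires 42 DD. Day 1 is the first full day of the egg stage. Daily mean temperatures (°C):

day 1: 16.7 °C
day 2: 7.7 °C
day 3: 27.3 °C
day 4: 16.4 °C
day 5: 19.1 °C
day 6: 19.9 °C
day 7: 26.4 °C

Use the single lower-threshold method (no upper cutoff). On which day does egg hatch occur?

Daily DD above 11.2 °C: 5.5, 0.0, 16.1, 5.2, 7.9, 8.7, 15.2.
Cumulative: 5.5, 5.5, 21.6, 26.8, 34.7, 43.4, 58.6.
The total first reaches 42 DD on day 6.

day 6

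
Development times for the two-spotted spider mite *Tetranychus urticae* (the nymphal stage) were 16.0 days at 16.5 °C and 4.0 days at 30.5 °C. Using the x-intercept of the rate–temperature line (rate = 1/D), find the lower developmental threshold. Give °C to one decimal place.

11.8 °C

Linear rate model ⇒ the product D·(T − T_b) is constant across temperatures.
16.0·(16.5 − T_b) = 4.0·(30.5 − T_b)
T_b = (16.0·16.5 − 4.0·30.5) / (16.0 − 4.0) = 142.00 / 12.0 = 11.833 °C ≈ 11.8 °C.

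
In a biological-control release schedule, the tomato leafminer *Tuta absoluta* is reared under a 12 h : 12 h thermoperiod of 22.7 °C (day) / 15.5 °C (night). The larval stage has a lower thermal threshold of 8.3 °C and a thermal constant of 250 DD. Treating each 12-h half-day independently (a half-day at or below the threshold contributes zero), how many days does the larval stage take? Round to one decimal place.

23.1 days

Day half: max(0, 22.7 − 8.3) × 0.5 = 14.4 × 0.5 = 7.20 DD.
Night half: max(0, 15.5 − 8.3) × 0.5 = 7.2 × 0.5 = 3.60 DD.
Per 24 h: 10.80 DD/day.
Duration = 250 / 10.80 = 23.148 ≈ 23.1 days.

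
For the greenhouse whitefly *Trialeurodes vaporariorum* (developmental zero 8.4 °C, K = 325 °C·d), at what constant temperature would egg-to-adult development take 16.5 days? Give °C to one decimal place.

28.1 °C

Required daily accumulation = 325 / 16.5 = 19.697 DD/day.
T = T_base + 19.697 = 8.4 + 19.697 = 28.097 ≈ 28.1 °C.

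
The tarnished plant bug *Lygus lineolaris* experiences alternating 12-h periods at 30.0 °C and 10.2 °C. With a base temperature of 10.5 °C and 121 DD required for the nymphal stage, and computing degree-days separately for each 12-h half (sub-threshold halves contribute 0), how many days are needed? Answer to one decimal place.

Day half: max(0, 30.0 − 10.5) × 0.5 = 19.5 × 0.5 = 9.75 DD.
Night half: max(0, 10.2 − 10.5) × 0.5 = 0.0 × 0.5 = 0.00 DD.
Per 24 h: 9.75 DD/day.
Duration = 121 / 9.75 = 12.410 ≈ 12.4 days.

12.4 days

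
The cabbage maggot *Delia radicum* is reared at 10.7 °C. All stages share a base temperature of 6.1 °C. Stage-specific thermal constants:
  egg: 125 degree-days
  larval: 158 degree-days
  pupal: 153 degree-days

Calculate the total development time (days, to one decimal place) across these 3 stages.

94.8 days

Daily accumulation at 10.7 °C = 10.7 − 6.1 = 4.6 DD/day.
Total K = 125 + 158 + 153 = 436 DD.
Total duration = 436 / 4.6 = 94.783 ≈ 94.8 days.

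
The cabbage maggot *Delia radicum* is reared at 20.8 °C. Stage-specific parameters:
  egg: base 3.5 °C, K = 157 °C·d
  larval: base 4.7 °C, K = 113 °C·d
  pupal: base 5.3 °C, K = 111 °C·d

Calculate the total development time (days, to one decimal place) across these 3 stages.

egg: 157 / (20.8 − 3.5) = 157 / 17.3 = 9.075 d.
larval: 113 / (20.8 − 4.7) = 113 / 16.1 = 7.019 d.
pupal: 111 / (20.8 − 5.3) = 111 / 15.5 = 7.161 d.
Sum = 23.255 ≈ 23.3 days.

23.3 days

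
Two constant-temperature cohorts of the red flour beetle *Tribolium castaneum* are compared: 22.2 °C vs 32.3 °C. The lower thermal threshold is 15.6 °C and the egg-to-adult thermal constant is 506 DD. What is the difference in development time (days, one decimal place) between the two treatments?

46.4 days

At 22.2 °C: 506 / (22.2 − 15.6) = 506 / 6.6 = 76.667 d.
At 32.3 °C: 506 / (32.3 − 15.6) = 506 / 16.7 = 30.299 d.
Difference = |76.667 − 30.299| = 46.367 ≈ 46.4 days.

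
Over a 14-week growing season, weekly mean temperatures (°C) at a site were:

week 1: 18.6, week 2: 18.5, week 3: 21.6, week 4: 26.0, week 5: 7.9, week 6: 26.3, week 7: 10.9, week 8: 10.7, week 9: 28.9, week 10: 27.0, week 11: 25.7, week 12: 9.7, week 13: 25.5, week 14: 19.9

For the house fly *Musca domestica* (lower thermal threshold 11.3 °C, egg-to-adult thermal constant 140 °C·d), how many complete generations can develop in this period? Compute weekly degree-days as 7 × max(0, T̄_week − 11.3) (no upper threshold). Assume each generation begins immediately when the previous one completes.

6 generations

Weekly DD (7 × max(0, T̄ − 11.3)): 51.1, 50.4, 72.1, 102.9, 0.0, 105.0, 0.0, 0.0, 123.2, 109.9, 100.8, 0.0, 99.4, 60.2.
Season total = 875.0 DD.
Complete generations = ⌊875.0 / 140⌋ = 6.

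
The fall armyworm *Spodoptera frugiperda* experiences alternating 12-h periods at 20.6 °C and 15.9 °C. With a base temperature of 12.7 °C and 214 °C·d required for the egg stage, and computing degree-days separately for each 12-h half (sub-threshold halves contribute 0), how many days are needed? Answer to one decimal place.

Day half: max(0, 20.6 − 12.7) × 0.5 = 7.9 × 0.5 = 3.95 DD.
Night half: max(0, 15.9 − 12.7) × 0.5 = 3.2 × 0.5 = 1.60 DD.
Per 24 h: 5.55 DD/day.
Duration = 214 / 5.55 = 38.559 ≈ 38.6 days.

38.6 days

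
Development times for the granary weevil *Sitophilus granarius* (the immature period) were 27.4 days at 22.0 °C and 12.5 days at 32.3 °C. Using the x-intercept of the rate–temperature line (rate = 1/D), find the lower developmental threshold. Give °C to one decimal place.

Equal thermal constants: D₁(T₁ − T_b) = D₂(T₂ − T_b).
27.4·(22.0 − T_b) = 12.5·(32.3 − T_b)
T_b = (27.4·22.0 − 12.5·32.3) / (27.4 − 12.5) = 199.05 / 14.9 = 13.359 °C ≈ 13.4 °C.

13.4 °C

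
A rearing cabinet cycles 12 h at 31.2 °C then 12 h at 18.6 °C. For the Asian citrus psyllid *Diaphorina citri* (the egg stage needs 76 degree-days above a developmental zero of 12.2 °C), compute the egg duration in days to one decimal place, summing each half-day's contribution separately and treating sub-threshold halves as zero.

6.0 days

Day half: max(0, 31.2 − 12.2) × 0.5 = 19.0 × 0.5 = 9.50 DD.
Night half: max(0, 18.6 − 12.2) × 0.5 = 6.4 × 0.5 = 3.20 DD.
Per 24 h: 12.70 DD/day.
Duration = 76 / 12.70 = 5.984 ≈ 6.0 days.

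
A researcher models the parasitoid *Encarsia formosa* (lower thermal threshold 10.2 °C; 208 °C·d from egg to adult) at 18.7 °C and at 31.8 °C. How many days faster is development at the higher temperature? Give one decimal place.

14.8 days

At 18.7 °C: 208 / (18.7 − 10.2) = 208 / 8.5 = 24.471 d.
At 31.8 °C: 208 / (31.8 − 10.2) = 208 / 21.6 = 9.630 d.
Difference = |24.471 − 9.630| = 14.841 ≈ 14.8 days.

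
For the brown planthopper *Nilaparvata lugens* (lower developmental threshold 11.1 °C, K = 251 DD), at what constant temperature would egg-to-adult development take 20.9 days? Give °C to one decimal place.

23.1 °C

Required daily accumulation = 251 / 20.9 = 12.010 DD/day.
T = T_base + 12.010 = 11.1 + 12.010 = 23.110 ≈ 23.1 °C.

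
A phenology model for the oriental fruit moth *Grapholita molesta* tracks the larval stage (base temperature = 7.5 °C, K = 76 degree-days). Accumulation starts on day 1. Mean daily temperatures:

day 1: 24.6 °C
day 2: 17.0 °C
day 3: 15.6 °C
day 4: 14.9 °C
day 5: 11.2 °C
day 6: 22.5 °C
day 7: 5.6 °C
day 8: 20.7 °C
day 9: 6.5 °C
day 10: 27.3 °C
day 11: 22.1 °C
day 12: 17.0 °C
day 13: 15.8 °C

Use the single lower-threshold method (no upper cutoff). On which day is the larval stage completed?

Daily DD above 7.5 °C: 17.1, 9.5, 8.1, 7.4, 3.7, 15.0, 0.0, 13.2, 0.0, 19.8, 14.6, 9.5, 8.3.
Cumulative: 17.1, 26.6, 34.7, 42.1, 45.8, 60.8, 60.8, 74.0, 74.0, 93.8, 108.4, 117.9, 126.2.
The total first reaches 76 DD on day 10.

day 10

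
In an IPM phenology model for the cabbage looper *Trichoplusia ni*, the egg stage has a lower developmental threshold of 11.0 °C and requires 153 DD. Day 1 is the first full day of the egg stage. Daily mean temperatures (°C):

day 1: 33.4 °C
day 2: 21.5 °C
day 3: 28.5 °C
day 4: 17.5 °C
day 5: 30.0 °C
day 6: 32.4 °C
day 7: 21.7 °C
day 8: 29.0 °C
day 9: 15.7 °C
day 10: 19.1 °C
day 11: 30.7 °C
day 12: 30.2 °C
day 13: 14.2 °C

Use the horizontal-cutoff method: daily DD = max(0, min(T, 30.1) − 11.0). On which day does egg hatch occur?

day 12

Daily DD above 11.0 °C (capped at 19.1): 19.1, 10.5, 17.5, 6.5, 19.0, 19.1, 10.7, 18.0, 4.7, 8.1, 19.1, 19.1, 3.2.
Cumulative: 19.1, 29.6, 47.1, 53.6, 72.6, 91.7, 102.4, 120.4, 125.1, 133.2, 152.3, 171.4, 174.6.
The total first reaches 153 DD on day 12.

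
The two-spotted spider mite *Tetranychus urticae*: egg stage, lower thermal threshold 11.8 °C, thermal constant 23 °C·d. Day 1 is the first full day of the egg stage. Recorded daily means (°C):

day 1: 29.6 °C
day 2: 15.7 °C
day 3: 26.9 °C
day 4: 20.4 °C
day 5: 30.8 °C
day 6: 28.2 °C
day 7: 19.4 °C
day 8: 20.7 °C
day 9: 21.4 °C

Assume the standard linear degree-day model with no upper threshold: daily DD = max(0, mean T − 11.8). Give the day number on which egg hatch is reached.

day 3

Daily DD above 11.8 °C: 17.8, 3.9, 15.1, 8.6, 19.0, 16.4, 7.6, 8.9, 9.6.
Cumulative: 17.8, 21.7, 36.8, 45.4, 64.4, 80.8, 88.4, 97.3, 106.9.
The total first reaches 23 DD on day 3.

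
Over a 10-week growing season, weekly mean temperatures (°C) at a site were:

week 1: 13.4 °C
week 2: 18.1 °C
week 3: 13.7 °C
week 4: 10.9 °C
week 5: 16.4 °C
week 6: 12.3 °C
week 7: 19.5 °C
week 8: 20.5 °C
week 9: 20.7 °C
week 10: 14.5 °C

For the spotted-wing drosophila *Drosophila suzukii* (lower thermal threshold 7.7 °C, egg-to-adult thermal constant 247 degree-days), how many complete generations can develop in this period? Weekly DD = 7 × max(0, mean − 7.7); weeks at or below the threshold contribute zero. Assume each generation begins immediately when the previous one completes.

Weekly DD (7 × max(0, T̄ − 7.7)): 39.9, 72.8, 42.0, 22.4, 60.9, 32.2, 82.6, 89.6, 91.0, 47.6.
Season total = 581.0 DD.
Complete generations = ⌊581.0 / 247⌋ = 2.

2 generations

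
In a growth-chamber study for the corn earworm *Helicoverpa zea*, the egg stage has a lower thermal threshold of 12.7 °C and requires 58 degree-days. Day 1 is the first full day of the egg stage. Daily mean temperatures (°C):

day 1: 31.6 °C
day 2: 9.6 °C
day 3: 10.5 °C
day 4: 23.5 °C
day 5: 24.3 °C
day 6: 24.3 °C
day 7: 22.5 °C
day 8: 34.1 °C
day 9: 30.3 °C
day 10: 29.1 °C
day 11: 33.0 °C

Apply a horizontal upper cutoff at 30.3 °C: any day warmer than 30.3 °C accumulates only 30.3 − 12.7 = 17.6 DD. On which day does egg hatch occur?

day 7

Daily DD above 12.7 °C (capped at 17.6): 17.6, 0.0, 0.0, 10.8, 11.6, 11.6, 9.8, 17.6, 17.6, 16.4, 17.6.
Cumulative: 17.6, 17.6, 17.6, 28.4, 40.0, 51.6, 61.4, 79.0, 96.6, 113.0, 130.6.
The total first reaches 58 DD on day 7.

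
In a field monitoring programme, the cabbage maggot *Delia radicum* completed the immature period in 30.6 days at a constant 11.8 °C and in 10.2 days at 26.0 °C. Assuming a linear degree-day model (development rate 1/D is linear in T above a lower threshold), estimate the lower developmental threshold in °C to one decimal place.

Equal thermal constants: D₁(T₁ − T_b) = D₂(T₂ − T_b).
30.6·(11.8 − T_b) = 10.2·(26.0 − T_b)
T_b = (30.6·11.8 − 10.2·26.0) / (30.6 − 10.2) = 95.88 / 20.4 = 4.700 °C ≈ 4.7 °C.

4.7 °C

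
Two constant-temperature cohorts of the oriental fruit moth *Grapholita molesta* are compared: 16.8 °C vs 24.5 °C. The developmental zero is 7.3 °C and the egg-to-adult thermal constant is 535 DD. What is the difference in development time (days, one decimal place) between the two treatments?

At 16.8 °C: 535 / (16.8 − 7.3) = 535 / 9.5 = 56.316 d.
At 24.5 °C: 535 / (24.5 − 7.3) = 535 / 17.2 = 31.105 d.
Difference = |56.316 − 31.105| = 25.211 ≈ 25.2 days.

25.2 days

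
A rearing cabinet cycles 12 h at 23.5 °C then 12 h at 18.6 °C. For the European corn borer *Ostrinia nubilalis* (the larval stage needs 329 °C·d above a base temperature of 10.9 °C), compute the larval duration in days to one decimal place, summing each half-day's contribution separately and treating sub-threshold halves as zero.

32.4 days

Day half: max(0, 23.5 − 10.9) × 0.5 = 12.6 × 0.5 = 6.30 DD.
Night half: max(0, 18.6 − 10.9) × 0.5 = 7.7 × 0.5 = 3.85 DD.
Per 24 h: 10.15 DD/day.
Duration = 329 / 10.15 = 32.414 ≈ 32.4 days.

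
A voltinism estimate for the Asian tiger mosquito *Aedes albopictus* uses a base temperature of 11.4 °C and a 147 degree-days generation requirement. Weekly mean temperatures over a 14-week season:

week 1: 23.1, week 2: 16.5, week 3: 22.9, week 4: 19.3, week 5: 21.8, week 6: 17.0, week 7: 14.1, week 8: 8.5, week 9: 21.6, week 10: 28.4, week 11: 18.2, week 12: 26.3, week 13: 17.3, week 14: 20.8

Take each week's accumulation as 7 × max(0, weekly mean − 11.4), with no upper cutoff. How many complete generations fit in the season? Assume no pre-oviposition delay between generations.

Weekly DD (7 × max(0, T̄ − 11.4)): 81.9, 35.7, 80.5, 55.3, 72.8, 39.2, 18.9, 0.0, 71.4, 119.0, 47.6, 104.3, 41.3, 65.8.
Season total = 833.7 DD.
Complete generations = ⌊833.7 / 147⌋ = 5.

5 generations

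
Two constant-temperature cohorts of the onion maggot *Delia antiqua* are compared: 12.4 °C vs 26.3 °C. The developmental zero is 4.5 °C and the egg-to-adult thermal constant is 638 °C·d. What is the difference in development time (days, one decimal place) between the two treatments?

51.5 days

At 12.4 °C: 638 / (12.4 − 4.5) = 638 / 7.9 = 80.759 d.
At 26.3 °C: 638 / (26.3 − 4.5) = 638 / 21.8 = 29.266 d.
Difference = |80.759 − 29.266| = 51.493 ≈ 51.5 days.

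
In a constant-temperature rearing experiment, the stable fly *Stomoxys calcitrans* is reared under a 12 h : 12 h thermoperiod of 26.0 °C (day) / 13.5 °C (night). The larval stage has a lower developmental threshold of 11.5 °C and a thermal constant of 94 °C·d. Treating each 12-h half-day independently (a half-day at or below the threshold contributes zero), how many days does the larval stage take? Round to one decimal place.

Day half: max(0, 26.0 − 11.5) × 0.5 = 14.5 × 0.5 = 7.25 DD.
Night half: max(0, 13.5 − 11.5) × 0.5 = 2.0 × 0.5 = 1.00 DD.
Per 24 h: 8.25 DD/day.
Duration = 94 / 8.25 = 11.394 ≈ 11.4 days.

11.4 days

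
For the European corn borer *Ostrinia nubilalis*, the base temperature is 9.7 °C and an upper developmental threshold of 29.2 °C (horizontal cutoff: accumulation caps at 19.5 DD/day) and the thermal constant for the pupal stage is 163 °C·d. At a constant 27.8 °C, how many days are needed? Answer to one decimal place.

Daily accumulation = 27.8 − 9.7 = 18.1 DD/day.
Duration = 163 / 18.1 = 9.006 ≈ 9.0 days.

9.0 days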